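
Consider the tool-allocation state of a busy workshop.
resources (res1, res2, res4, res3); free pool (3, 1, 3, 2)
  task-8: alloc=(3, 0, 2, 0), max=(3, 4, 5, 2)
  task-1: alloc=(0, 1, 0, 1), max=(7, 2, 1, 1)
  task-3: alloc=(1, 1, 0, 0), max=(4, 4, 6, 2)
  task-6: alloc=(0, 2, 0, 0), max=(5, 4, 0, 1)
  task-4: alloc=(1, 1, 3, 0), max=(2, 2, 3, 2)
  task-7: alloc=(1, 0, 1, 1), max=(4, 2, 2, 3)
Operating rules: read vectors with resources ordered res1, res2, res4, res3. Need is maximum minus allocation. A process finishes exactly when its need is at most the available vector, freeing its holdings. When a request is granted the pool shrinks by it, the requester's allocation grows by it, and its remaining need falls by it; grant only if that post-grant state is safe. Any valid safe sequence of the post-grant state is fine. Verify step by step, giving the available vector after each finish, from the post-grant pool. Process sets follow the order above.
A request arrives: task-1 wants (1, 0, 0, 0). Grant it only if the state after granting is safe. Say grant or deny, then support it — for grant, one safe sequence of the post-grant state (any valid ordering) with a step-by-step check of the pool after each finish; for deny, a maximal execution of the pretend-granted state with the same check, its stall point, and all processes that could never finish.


DENY. Granting would leave the state unsafe.
Key observation: after task-4, task-7 the pool peaks at (4, 2, 7, 3), and each blocked process is short somewhere: task-8 on res2; task-1 on res1; task-3 on res2; task-6 on res1.
On the post-grant state, task-4, task-7 is a maximal run — nothing extends it. Verifying each step:
  pool = (2, 1, 3, 2)
  task-4: need (1, 1, 0, 2) fits (2, 1, 3, 2); releases (1, 1, 3, 0), pool now (3, 2, 6, 2)
  task-7: need (3, 2, 1, 2) fits (3, 2, 6, 2); releases (1, 0, 1, 1), pool now (4, 2, 7, 3)
  blocked: task-8 wants (0, 4, 3, 2), pool (4, 2, 7, 3) — not enough res2
  blocked: task-1 wants (6, 1, 1, 0), pool (4, 2, 7, 3) — not enough res1
  blocked: task-3 wants (3, 3, 6, 2), pool (4, 2, 7, 3) — not enough res2
  blocked: task-6 wants (5, 2, 0, 1), pool (4, 2, 7, 3) — not enough res1
Processes that could never finish after the grant: task-8, task-1, task-3 and task-6.


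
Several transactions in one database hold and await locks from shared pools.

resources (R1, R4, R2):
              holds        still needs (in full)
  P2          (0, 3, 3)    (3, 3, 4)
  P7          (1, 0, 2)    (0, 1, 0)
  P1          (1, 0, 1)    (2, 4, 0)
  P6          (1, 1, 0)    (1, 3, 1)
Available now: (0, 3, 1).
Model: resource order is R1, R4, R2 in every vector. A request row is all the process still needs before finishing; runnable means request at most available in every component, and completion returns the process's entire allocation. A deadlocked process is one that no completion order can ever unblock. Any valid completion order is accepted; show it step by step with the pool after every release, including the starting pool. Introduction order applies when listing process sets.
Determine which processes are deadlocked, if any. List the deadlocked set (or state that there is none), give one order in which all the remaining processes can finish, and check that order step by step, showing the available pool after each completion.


The deadlocked set is empty.
Key observation: the pool covers P7 at once, and every later process fits after earlier releases.
The rest can finish in the order P7, P6, P1, P2. Walking it through:
  pool = (0, 3, 1)
  P7 needs (0, 1, 0) <= (0, 3, 1) -> finishes; pool += (1, 0, 2) = (1, 3, 3)
  P6 needs (1, 3, 1) <= (1, 3, 3) -> finishes; pool += (1, 1, 0) = (2, 4, 3)
  P1 needs (2, 4, 0) <= (2, 4, 3) -> finishes; pool += (1, 0, 1) = (3, 4, 4)
  P2 needs (3, 3, 4) <= (3, 4, 4) -> finishes; pool += (0, 3, 3) = (3, 7, 7)


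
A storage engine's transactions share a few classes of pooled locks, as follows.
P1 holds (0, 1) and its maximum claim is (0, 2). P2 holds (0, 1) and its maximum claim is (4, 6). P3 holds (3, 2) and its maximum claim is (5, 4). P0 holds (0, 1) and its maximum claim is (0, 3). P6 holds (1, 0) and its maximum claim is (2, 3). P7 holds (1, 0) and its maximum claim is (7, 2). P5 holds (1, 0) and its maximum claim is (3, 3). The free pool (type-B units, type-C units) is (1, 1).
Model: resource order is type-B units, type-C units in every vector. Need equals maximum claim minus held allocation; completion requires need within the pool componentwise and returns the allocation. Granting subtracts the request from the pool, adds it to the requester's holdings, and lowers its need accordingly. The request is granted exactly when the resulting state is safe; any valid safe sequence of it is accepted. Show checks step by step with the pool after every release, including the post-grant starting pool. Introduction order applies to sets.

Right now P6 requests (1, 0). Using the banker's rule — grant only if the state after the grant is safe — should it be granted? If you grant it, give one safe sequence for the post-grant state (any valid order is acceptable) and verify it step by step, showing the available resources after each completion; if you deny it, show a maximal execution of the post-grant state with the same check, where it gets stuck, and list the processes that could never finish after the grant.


GRANT. The post-grant state is safe; one safe sequence: P1, P0, P6, P3, P5, P7, P2.
Key observation: the transfer keeps a workable pool ((0, 1)); P1 starts the safe sequence.
Check on the post-grant state, step by step:
  pool = (0, 1)
  P1 needs (0, 1) <= (0, 1) -> finishes; pool += (0, 1) = (0, 2)
  P0 needs (0, 2) <= (0, 2) -> finishes; pool += (0, 1) = (0, 3)
  P6 needs (0, 3) <= (0, 3) -> finishes; pool += (2, 0) = (2, 3)
  P3 needs (2, 2) <= (2, 3) -> finishes; pool += (3, 2) = (5, 5)
  P5 needs (2, 3) <= (5, 5) -> finishes; pool += (1, 0) = (6, 5)
  P7 needs (6, 2) <= (6, 5) -> finishes; pool += (1, 0) = (7, 5)
  P2 needs (4, 5) <= (7, 5) -> finishes; pool += (0, 1) = (7, 6)


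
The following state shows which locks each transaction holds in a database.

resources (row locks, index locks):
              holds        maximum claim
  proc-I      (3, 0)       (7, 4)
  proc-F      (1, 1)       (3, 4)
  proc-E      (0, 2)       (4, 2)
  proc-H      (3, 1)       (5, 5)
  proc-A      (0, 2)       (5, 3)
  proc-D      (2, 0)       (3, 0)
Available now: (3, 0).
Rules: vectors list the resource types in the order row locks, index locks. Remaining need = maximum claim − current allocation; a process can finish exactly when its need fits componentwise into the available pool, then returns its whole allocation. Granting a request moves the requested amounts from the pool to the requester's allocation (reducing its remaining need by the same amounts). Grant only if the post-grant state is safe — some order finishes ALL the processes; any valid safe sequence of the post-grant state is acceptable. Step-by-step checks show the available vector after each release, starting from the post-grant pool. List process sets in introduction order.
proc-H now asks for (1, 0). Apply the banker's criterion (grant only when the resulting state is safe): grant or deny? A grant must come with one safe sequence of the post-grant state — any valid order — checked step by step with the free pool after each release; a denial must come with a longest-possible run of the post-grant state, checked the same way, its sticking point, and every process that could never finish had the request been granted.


DENY. Granting would leave the state unsafe.
Key observation: after proc-D, proc-E the pool peaks at (4, 2), and each blocked process is short somewhere: proc-I on index locks; proc-F on index locks; proc-H on index locks; proc-A on row locks.
Pretend the grant happened; the run proc-D, proc-E goes as far as possible. Walking it through:
  pool = (2, 0)
  proc-D needs (1, 0) <= (2, 0) -> finishes; pool += (2, 0) = (4, 0)
  proc-E needs (4, 0) <= (4, 0) -> finishes; pool += (0, 2) = (4, 2)
  blocked: proc-I wants (4, 4), pool (4, 2) — not enough index locks
  blocked: proc-F wants (2, 3), pool (4, 2) — not enough index locks
  blocked: proc-H wants (1, 4), pool (4, 2) — not enough index locks
  blocked: proc-A wants (5, 1), pool (4, 2) — not enough row locks
Post-grant, the permanently blocked set is proc-I, proc-F, proc-H and proc-A.


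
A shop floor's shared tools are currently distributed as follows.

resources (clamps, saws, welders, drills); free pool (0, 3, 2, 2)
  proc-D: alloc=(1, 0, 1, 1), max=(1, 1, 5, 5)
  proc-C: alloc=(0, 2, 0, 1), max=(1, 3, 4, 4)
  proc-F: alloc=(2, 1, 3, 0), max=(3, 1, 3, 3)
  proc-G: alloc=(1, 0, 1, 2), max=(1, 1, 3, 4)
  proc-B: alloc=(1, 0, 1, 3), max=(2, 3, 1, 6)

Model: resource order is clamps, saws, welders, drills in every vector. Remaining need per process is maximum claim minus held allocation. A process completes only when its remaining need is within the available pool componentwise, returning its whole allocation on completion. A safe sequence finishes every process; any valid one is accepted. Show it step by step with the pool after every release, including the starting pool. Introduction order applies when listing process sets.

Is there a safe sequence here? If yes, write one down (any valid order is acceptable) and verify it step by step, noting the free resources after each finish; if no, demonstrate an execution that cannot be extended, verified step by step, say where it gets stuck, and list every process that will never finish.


SAFE — a valid safe sequence is proc-G, proc-F, proc-C, proc-D, proc-B.
Key observation: proc-G marks the first exact bind of the order: its need (0, 1, 2, 2) fits the free (0, 3, 2, 2) with zero slack on a requested resource.
Walking it through:
  pool = (0, 3, 2, 2)
  proc-G needs (0, 1, 2, 2) <= (0, 3, 2, 2) -> finishes; pool += (1, 0, 1, 2) = (1, 3, 3, 4)
  proc-F needs (1, 0, 0, 3) <= (1, 3, 3, 4) -> finishes; pool += (2, 1, 3, 0) = (3, 4, 6, 4)
  proc-C needs (1, 1, 4, 3) <= (3, 4, 6, 4) -> finishes; pool += (0, 2, 0, 1) = (3, 6, 6, 5)
  proc-D needs (0, 1, 4, 4) <= (3, 6, 6, 5) -> finishes; pool += (1, 0, 1, 1) = (4, 6, 7, 6)
  proc-B needs (1, 3, 0, 3) <= (4, 6, 7, 6) -> finishes; pool += (1, 0, 1, 3) = (5, 6, 8, 9)


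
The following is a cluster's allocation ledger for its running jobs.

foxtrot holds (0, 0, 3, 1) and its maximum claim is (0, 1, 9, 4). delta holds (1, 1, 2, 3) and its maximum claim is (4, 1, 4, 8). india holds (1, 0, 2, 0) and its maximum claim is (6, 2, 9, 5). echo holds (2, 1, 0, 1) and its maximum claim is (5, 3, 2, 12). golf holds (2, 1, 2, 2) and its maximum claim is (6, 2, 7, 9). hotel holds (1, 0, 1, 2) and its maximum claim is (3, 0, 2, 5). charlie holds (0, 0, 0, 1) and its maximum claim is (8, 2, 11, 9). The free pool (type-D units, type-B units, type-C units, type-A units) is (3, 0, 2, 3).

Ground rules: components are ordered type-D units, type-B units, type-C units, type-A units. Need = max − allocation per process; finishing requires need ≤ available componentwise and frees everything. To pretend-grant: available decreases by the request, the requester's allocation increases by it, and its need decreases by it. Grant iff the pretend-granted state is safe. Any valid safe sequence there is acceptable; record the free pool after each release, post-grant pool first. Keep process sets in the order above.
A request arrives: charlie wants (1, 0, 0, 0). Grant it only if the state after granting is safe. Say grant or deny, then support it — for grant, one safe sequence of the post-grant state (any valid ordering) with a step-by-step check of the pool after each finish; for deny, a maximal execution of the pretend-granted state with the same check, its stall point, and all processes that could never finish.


GRANT: granting preserves safety; a valid post-grant sequence is hotel, delta, golf, india, foxtrot, echo, charlie.
Key observation: granting shrinks the pool to (2, 0, 2, 3), yet hotel still fits and the chain goes through.
Verifying the post-grant state step by step:
  pool = (2, 0, 2, 3)
  run hotel (needs (2, 0, 1, 3), free (2, 0, 2, 3)); after release of (1, 0, 1, 2) the pool is (3, 0, 3, 5)
  run delta (needs (3, 0, 2, 5), free (3, 0, 3, 5)); after release of (1, 1, 2, 3) the pool is (4, 1, 5, 8)
  run golf (needs (4, 1, 5, 7), free (4, 1, 5, 8)); after release of (2, 1, 2, 2) the pool is (6, 2, 7, 10)
  run india (needs (5, 2, 7, 5), free (6, 2, 7, 10)); after release of (1, 0, 2, 0) the pool is (7, 2, 9, 10)
  run foxtrot (needs (0, 1, 6, 3), free (7, 2, 9, 10)); after release of (0, 0, 3, 1) the pool is (7, 2, 12, 11)
  run echo (needs (3, 2, 2, 11), free (7, 2, 12, 11)); after release of (2, 1, 0, 1) the pool is (9, 3, 12, 12)
  run charlie (needs (7, 2, 11, 8), free (9, 3, 12, 12)); after release of (1, 0, 0, 1) the pool is (10, 3, 12, 13)


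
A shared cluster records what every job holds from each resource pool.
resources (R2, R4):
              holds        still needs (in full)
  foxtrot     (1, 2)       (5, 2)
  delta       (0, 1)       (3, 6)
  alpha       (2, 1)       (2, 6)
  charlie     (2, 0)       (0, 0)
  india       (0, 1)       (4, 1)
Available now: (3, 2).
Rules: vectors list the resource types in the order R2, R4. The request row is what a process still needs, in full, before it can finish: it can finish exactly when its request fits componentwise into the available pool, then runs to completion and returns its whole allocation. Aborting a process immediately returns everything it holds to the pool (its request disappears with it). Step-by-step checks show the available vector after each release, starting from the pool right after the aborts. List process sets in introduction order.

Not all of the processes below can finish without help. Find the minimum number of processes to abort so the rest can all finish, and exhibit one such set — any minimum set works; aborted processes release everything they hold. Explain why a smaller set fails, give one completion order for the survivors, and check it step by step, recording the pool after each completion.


Minimum abort set: delta.
Key observation: alpha was stuck for good until delta gave back (0, 1); in the order shown it finishes at step 4.
Minimality: the empty abort set fails — the state is deadlocked as it stands.
One survivor order: charlie, india, foxtrot, alpha. Verifying each step (post-abort pool first):
  pool = (3, 3)
  charlie needs (0, 0) <= (3, 3) -> finishes; pool += (2, 0) = (5, 3)
  india needs (4, 1) <= (5, 3) -> finishes; pool += (0, 1) = (5, 4)
  foxtrot needs (5, 2) <= (5, 4) -> finishes; pool += (1, 2) = (6, 6)
  alpha needs (2, 6) <= (6, 6) -> finishes; pool += (2, 1) = (8, 7)


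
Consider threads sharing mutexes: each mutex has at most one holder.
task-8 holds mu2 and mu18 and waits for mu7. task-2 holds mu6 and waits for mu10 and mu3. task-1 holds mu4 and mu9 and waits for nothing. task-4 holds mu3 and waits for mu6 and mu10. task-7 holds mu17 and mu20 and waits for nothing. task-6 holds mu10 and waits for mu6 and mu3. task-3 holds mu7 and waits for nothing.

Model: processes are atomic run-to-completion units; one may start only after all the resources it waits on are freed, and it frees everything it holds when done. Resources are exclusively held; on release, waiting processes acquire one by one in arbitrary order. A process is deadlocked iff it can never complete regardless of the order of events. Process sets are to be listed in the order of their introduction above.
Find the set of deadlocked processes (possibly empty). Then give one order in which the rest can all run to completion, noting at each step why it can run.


The deadlocked set is task-2, task-4 and task-6.
Key observation: the knot is the closed ring of waits task-2 -> task-4 -> task-2; task-6 is caught in further circular waits.
One completion order for the rest: task-1, task-3, task-8, task-7.
Step-by-step check:
  task-1: no waits; runs immediately, freeing mu4 and mu9
  task-3: no waits; runs immediately, freeing mu7
  task-8: everything it awaited (mu7) is free; runs, freeing mu2 and mu18
  task-7: no waits; runs immediately, freeing mu17 and mu20


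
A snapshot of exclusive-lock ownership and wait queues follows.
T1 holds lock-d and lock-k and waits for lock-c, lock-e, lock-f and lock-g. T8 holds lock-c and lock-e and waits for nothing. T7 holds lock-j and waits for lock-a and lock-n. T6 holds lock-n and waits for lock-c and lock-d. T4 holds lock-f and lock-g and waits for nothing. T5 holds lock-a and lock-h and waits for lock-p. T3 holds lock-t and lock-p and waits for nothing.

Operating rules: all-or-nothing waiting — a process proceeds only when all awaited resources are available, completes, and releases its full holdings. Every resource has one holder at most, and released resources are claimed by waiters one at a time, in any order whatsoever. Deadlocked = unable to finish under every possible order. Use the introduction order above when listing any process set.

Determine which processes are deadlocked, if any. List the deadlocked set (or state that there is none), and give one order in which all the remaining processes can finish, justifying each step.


The deadlocked set is empty.
Key observation: the waits form no ring: some process can always run, and its releases unblock the others one by one.
One completion order for the rest: T3, T5, T8, T4, T1, T6, T7.
Walking it through:
  T3 waits on nothing -> runs at once and releases lock-t and lock-p
  run T5 (all its waits — lock-p — are resolved); releases lock-a and lock-h
  T8 waits on nothing -> runs at once and releases lock-c and lock-e
  T4 waits on nothing -> runs at once and releases lock-f and lock-g
  run T1 (all its waits — lock-c, lock-e, lock-f and lock-g — are resolved); releases lock-d and lock-k
  run T6 (all its waits — lock-c and lock-d — are resolved); releases lock-n
  run T7 (all its waits — lock-a and lock-n — are resolved); releases lock-j


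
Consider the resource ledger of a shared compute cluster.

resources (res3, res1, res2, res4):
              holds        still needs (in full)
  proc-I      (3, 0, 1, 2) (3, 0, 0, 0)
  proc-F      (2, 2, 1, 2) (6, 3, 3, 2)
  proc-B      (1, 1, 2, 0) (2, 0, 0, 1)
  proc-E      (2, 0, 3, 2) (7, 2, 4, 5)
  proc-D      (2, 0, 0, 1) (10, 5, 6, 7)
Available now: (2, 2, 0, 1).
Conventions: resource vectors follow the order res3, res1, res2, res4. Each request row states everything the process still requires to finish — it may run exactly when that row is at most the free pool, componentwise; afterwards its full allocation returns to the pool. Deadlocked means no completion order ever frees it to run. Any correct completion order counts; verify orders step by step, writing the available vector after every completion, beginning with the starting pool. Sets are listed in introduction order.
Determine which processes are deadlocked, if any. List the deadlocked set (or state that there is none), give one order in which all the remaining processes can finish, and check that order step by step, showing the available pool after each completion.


Nothing here is deadlocked.
Key observation: proc-B leads a chain of completions in which each release enables another process.
The rest can finish in the order proc-B, proc-I, proc-F, proc-E, proc-D. Verifying each step:
  pool = (2, 2, 0, 1)
  run proc-B (needs (2, 0, 0, 1), free (2, 2, 0, 1)); after release of (1, 1, 2, 0) the pool is (3, 3, 2, 1)
  run proc-I (needs (3, 0, 0, 0), free (3, 3, 2, 1)); after release of (3, 0, 1, 2) the pool is (6, 3, 3, 3)
  run proc-F (needs (6, 3, 3, 2), free (6, 3, 3, 3)); after release of (2, 2, 1, 2) the pool is (8, 5, 4, 5)
  run proc-E (needs (7, 2, 4, 5), free (8, 5, 4, 5)); after release of (2, 0, 3, 2) the pool is (10, 5, 7, 7)
  run proc-D (needs (10, 5, 6, 7), free (10, 5, 7, 7)); after release of (2, 0, 0, 1) the pool is (12, 5, 7, 8)


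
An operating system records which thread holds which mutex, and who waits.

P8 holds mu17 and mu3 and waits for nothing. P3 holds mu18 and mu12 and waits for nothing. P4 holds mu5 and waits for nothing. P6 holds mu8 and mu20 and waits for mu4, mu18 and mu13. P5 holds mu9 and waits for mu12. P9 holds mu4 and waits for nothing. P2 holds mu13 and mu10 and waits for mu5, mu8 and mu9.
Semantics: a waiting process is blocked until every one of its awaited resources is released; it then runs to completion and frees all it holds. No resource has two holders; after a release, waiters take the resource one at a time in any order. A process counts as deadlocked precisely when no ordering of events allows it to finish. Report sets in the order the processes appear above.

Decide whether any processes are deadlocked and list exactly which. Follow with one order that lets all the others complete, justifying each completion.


Deadlocked set: P6 and P2.
Key observation: the cycle P6 -> P2 -> P6 can never break — each member waits on the next; no other process is dragged down with it.
A valid finishing order for the others: P3, P9, P8, P5, P4.
Verifying each step:
  P3 waits on nothing -> runs at once and releases mu18 and mu12
  P9 waits on nothing -> runs at once and releases mu4
  P8 waits on nothing -> runs at once and releases mu17 and mu3
  P5 waits on mu12 — all released -> runs and releases mu9
  P4 waits on nothing -> runs at once and releases mu5


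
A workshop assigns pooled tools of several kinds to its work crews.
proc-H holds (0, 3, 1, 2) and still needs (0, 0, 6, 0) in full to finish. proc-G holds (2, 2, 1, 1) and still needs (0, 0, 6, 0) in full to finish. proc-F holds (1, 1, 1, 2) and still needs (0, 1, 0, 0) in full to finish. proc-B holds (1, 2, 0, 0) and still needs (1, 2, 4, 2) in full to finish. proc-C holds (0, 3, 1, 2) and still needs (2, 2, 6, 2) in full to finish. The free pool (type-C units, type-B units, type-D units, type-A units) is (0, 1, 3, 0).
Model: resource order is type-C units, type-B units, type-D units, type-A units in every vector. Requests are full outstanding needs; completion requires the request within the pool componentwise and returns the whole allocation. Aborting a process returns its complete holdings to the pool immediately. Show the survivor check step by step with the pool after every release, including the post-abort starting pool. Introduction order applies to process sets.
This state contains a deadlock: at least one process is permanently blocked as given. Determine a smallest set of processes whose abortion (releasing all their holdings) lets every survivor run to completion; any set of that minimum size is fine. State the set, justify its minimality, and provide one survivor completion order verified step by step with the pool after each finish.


The answer: abort proc-H and proc-G.
Key observation: aborting proc-H and proc-G returns (2, 5, 2, 3), and proc-C — hopeless before — runs at step 3 with the returned capacity in the pool.
Minimality, checking each single-abort alternative: proc-H alone leaves proc-G blocked (short on type-D units); proc-G alone leaves proc-H blocked (short on type-D units); proc-F alone leaves proc-H blocked (short on type-D units); proc-B alone leaves proc-H blocked (short on type-D units); proc-C alone leaves proc-H blocked (short on type-D units).
The survivors complete as proc-B, proc-F, proc-C. Step-by-step check (starting from the post-abort pool):
  pool = (2, 6, 5, 3)
  proc-B needs (1, 2, 4, 2) <= (2, 6, 5, 3) -> finishes; pool += (1, 2, 0, 0) = (3, 8, 5, 3)
  proc-F needs (0, 1, 0, 0) <= (3, 8, 5, 3) -> finishes; pool += (1, 1, 1, 2) = (4, 9, 6, 5)
  proc-C needs (2, 2, 6, 2) <= (4, 9, 6, 5) -> finishes; pool += (0, 3, 1, 2) = (4, 12, 7, 7)


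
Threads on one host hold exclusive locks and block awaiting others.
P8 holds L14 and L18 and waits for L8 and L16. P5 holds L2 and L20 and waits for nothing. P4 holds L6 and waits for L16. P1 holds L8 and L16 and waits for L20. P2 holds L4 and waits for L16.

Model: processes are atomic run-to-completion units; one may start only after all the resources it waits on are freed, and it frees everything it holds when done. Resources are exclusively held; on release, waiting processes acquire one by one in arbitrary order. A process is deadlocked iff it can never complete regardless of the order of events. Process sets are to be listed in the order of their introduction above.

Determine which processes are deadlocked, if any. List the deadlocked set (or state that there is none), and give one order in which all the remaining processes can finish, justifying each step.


Nothing here is deadlocked.
Key observation: there is no circular wait here — follow any chain and it reaches a process that is free to run now.
One completion order for the rest: P5, P1, P4, P2, P8.
Check, step by step:
  run P5 (it waits on nothing); releases L2 and L20
  P1 waits on L20 — all released -> runs and releases L8 and L16
  P4 waits on L16 — all released -> runs and releases L6
  P2 waits on L16 — all released -> runs and releases L4
  P8 waits on L8 and L16 — all released -> runs and releases L14 and L18


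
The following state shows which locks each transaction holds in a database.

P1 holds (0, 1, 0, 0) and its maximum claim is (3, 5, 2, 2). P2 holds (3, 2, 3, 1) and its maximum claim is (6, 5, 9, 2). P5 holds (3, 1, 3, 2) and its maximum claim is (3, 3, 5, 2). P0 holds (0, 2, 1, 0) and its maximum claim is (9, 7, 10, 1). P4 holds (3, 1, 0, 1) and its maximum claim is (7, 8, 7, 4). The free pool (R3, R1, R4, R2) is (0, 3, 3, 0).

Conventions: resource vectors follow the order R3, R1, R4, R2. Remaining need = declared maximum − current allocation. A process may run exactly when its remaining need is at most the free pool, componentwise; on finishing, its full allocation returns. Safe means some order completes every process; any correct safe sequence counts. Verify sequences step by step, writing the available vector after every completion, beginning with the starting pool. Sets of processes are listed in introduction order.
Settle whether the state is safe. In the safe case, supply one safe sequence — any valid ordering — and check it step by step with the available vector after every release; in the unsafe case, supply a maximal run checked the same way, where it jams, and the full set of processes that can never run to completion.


The state is SAFE; one workable sequence: P5, P1, P2, P4, P0.
Key observation: the order's first zero-slack moment is P1 ((3, 4, 2, 2) needed, (3, 4, 6, 2) free — a requested resource with nothing to spare).
Step-by-step check:
  pool = (0, 3, 3, 0)
  P5: need (0, 2, 2, 0) fits (0, 3, 3, 0); releases (3, 1, 3, 2), pool now (3, 4, 6, 2)
  P1: need (3, 4, 2, 2) fits (3, 4, 6, 2); releases (0, 1, 0, 0), pool now (3, 5, 6, 2)
  P2: need (3, 3, 6, 1) fits (3, 5, 6, 2); releases (3, 2, 3, 1), pool now (6, 7, 9, 3)
  P4: need (4, 7, 7, 3) fits (6, 7, 9, 3); releases (3, 1, 0, 1), pool now (9, 8, 9, 4)
  P0: need (9, 5, 9, 1) fits (9, 8, 9, 4); releases (0, 2, 1, 0), pool now (9, 10, 10, 4)


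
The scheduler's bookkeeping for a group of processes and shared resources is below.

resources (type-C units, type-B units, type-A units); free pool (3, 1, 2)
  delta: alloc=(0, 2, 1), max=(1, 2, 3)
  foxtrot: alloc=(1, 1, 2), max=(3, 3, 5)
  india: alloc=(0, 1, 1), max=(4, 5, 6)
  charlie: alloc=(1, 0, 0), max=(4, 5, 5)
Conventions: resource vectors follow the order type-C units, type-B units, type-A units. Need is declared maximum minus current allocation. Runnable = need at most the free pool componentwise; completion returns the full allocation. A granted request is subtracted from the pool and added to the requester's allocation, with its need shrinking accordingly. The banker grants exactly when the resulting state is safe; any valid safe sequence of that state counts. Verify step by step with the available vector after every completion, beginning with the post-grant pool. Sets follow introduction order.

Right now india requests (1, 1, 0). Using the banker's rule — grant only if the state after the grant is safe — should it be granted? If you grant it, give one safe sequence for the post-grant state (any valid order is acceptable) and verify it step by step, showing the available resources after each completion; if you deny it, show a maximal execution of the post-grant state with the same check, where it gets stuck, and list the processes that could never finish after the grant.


GRANT — the state after the grant stays safe, e.g. via delta, foxtrot, india, charlie.
Key observation: even at the reduced pool (2, 0, 2), delta fits immediately, so safety survives the grant.
Step-by-step check of the post-grant state:
  pool = (2, 0, 2)
  delta: need (1, 0, 2) fits (2, 0, 2); releases (0, 2, 1), pool now (2, 2, 3)
  foxtrot: need (2, 2, 3) fits (2, 2, 3); releases (1, 1, 2), pool now (3, 3, 5)
  india: need (3, 3, 5) fits (3, 3, 5); releases (1, 2, 1), pool now (4, 5, 6)
  charlie: need (3, 5, 5) fits (4, 5, 6); releases (1, 0, 0), pool now (5, 5, 6)


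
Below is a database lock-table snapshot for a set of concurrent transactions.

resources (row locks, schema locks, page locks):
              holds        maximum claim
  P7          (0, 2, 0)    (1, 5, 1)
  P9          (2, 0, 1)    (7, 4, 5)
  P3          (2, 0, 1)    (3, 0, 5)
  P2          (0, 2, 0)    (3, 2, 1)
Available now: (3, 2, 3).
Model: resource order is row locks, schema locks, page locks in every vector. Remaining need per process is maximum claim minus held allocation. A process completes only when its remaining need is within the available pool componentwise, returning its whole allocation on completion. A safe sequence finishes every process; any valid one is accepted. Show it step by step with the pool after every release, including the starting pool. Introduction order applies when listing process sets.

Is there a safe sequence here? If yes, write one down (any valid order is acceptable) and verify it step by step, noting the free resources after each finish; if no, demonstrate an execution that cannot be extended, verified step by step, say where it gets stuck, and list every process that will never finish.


UNSAFE.
Key observation: even finishing P2, P7 leaves just (3, 6, 3) free — too little page locks for any of the remaining processes.
Going as far as possible: P2, P7; after that, nothing fits. Step-by-step check:
  pool = (3, 2, 3)
  P2 needs (3, 0, 1) <= (3, 2, 3) -> finishes; pool += (0, 2, 0) = (3, 4, 3)
  P7 needs (1, 3, 1) <= (3, 4, 3) -> finishes; pool += (0, 2, 0) = (3, 6, 3)
  P9 cannot run: need (5, 4, 4) vs free (3, 6, 3) (insufficient row locks and page locks)
  P3 cannot run: need (1, 0, 4) vs free (3, 6, 3) (insufficient page locks)
Permanently blocked: P9 and P3.


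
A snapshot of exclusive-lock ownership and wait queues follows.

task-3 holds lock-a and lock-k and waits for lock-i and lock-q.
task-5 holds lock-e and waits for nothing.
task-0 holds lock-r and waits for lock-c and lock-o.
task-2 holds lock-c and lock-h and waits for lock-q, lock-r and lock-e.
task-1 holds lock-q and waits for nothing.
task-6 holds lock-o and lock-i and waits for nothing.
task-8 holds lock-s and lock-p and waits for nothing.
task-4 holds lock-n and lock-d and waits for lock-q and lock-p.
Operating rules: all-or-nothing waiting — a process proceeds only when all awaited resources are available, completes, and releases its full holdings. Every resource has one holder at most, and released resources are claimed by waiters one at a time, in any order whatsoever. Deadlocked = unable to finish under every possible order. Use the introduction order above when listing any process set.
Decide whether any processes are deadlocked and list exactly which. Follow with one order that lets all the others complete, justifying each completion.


Deadlocked: task-0 and task-2.
Key observation: task-0 -> task-2 -> task-0 is a circular wait — nothing in it can go first; no other process is dragged down with it.
The rest can finish in the order task-1, task-6, task-8, task-5, task-4, task-3.
Step-by-step check:
  task-1: no waits; runs immediately, freeing lock-q
  task-6: no waits; runs immediately, freeing lock-o and lock-i
  task-8: no waits; runs immediately, freeing lock-s and lock-p
  task-5: no waits; runs immediately, freeing lock-e
  task-4: everything it awaited (lock-q and lock-p) is free; runs, freeing lock-n and lock-d
  task-3: everything it awaited (lock-i and lock-q) is free; runs, freeing lock-a and lock-k


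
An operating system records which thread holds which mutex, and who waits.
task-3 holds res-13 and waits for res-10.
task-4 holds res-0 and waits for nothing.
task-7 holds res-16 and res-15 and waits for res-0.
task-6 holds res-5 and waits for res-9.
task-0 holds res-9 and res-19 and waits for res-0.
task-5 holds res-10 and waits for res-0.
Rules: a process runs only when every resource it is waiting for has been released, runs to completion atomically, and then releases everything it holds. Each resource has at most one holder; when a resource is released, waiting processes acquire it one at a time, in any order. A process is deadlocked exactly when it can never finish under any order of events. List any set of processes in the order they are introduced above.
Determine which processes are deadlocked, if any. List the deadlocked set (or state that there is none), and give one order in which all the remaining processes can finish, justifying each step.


The deadlocked set is empty.
Key observation: all waits point, directly or indirectly, at processes that can finish, so nothing is permanently blocked.
A valid finishing order for the others: task-4, task-0, task-5, task-3, task-6, task-7.
Step-by-step check:
  task-4 waits on nothing -> runs at once and releases res-0
  run task-0 (all its waits — res-0 — are resolved); releases res-9 and res-19
  run task-5 (all its waits — res-0 — are resolved); releases res-10
  run task-3 (all its waits — res-10 — are resolved); releases res-13
  run task-6 (all its waits — res-9 — are resolved); releases res-5
  run task-7 (all its waits — res-0 — are resolved); releases res-16 and res-15


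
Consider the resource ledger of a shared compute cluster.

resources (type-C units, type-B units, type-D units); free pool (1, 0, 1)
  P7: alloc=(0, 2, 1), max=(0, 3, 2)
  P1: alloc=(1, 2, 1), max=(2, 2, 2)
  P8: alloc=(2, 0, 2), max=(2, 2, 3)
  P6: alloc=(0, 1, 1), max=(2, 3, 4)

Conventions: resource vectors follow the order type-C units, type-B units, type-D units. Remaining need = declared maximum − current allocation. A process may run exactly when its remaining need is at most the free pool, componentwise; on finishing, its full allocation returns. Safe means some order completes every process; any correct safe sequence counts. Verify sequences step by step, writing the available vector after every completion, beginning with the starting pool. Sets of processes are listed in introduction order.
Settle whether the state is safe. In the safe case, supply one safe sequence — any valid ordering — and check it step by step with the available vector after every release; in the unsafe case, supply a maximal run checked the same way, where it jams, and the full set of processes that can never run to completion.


SAFE, for example via the order P1, P8, P7, P6.
Key observation: the first exact fit in this order is P1 — it needs (1, 0, 1) with (1, 0, 1) free, meeting a requested resource to the last unit.
Check, step by step:
  pool = (1, 0, 1)
  run P1 (needs (1, 0, 1), free (1, 0, 1)); after release of (1, 2, 1) the pool is (2, 2, 2)
  run P8 (needs (0, 2, 1), free (2, 2, 2)); after release of (2, 0, 2) the pool is (4, 2, 4)
  run P7 (needs (0, 1, 1), free (4, 2, 4)); after release of (0, 2, 1) the pool is (4, 4, 5)
  run P6 (needs (2, 2, 3), free (4, 4, 5)); after release of (0, 1, 1) the pool is (4, 5, 6)


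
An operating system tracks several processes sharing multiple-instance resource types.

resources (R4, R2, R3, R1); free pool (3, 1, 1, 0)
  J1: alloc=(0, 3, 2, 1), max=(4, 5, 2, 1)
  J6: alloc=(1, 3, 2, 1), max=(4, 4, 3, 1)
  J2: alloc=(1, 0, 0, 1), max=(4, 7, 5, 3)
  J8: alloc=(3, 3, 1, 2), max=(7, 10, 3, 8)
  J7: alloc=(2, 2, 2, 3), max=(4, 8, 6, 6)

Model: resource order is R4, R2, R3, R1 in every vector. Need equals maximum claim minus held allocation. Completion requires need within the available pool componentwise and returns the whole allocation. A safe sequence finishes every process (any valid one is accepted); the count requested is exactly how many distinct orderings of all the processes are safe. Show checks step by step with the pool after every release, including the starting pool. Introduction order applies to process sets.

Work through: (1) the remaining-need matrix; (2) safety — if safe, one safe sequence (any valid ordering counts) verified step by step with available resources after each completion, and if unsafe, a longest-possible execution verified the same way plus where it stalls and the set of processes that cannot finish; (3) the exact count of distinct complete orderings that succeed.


(1) Need matrix, components ordered R4, R2, R3, R1:
  J1: (4, 2, 0, 0)
  J6: (3, 1, 1, 0)
  J2: (3, 7, 5, 2)
  J8: (4, 7, 2, 6)
  J7: (2, 6, 4, 3)
(2) The state is SAFE; one workable sequence: J6, J1, J2, J7, J8.
Key observation: the first exact fit in this order is J6 — it needs (3, 1, 1, 0) with (3, 1, 1, 0) free, meeting a requested resource to the last unit.
Check, step by step:
  pool = (3, 1, 1, 0)
  run J6 (needs (3, 1, 1, 0), free (3, 1, 1, 0)); after release of (1, 3, 2, 1) the pool is (4, 4, 3, 1)
  run J1 (needs (4, 2, 0, 0), free (4, 4, 3, 1)); after release of (0, 3, 2, 1) the pool is (4, 7, 5, 2)
  run J2 (needs (3, 7, 5, 2), free (4, 7, 5, 2)); after release of (1, 0, 0, 1) the pool is (5, 7, 5, 3)
  run J7 (needs (2, 6, 4, 3), free (5, 7, 5, 3)); after release of (2, 2, 2, 3) the pool is (7, 9, 7, 6)
  run J8 (needs (4, 7, 2, 6), free (7, 9, 7, 6)); after release of (3, 3, 1, 2) the pool is (10, 12, 8, 8)
(3) Exactly 1 of the possible complete orderings is a safe sequence.


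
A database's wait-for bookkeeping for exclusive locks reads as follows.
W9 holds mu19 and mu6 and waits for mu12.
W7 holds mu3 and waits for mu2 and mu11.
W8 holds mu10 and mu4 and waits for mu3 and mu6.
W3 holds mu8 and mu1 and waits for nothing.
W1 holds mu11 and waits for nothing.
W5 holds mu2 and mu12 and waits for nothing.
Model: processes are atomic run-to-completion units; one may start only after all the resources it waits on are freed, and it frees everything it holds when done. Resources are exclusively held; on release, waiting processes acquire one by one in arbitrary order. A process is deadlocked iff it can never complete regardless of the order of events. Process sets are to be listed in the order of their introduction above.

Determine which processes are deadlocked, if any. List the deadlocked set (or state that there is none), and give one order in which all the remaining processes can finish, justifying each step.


Nothing here is deadlocked.
Key observation: every chain of waits terminates; starting from the processes that wait on nothing, all the rest unlock in turn.
The rest can finish in the order W1, W5, W9, W7, W3, W8.
Step-by-step check:
  W1 waits on nothing -> runs at once and releases mu11
  W5 waits on nothing -> runs at once and releases mu2 and mu12
  W9: everything it awaited (mu12) is free; runs, freeing mu19 and mu6
  W7: everything it awaited (mu2 and mu11) is free; runs, freeing mu3
  W3 waits on nothing -> runs at once and releases mu8 and mu1
  W8: everything it awaited (mu3 and mu6) is free; runs, freeing mu10 and mu4


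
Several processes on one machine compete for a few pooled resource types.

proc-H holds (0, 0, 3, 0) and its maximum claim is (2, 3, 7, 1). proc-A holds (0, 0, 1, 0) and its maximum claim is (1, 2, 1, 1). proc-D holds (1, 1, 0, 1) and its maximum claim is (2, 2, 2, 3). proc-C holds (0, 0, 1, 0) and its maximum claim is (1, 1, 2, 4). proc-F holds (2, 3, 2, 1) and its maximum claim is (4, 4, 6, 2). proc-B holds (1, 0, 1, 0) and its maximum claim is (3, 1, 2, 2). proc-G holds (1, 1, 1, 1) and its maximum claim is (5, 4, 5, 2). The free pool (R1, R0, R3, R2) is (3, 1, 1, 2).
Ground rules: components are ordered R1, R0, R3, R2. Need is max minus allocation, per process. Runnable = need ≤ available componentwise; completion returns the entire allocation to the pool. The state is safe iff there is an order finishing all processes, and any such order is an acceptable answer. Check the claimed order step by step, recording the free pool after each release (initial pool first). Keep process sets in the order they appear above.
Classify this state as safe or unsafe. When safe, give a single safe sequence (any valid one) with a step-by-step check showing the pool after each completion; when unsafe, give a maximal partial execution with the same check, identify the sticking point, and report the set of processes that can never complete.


UNSAFE.
Key observation: after proc-B, proc-D, proc-A the pool peaks at (5, 2, 3, 3), and each blocked process is short somewhere: proc-H on R0, R3; proc-C on R2; proc-F on R3; proc-G on R0, R3.
The run proc-B, proc-D, proc-A cannot be extended any further. Verifying each step:
  pool = (3, 1, 1, 2)
  proc-B needs (2, 1, 1, 2) <= (3, 1, 1, 2) -> finishes; pool += (1, 0, 1, 0) = (4, 1, 2, 2)
  proc-D needs (1, 1, 2, 2) <= (4, 1, 2, 2) -> finishes; pool += (1, 1, 0, 1) = (5, 2, 2, 3)
  proc-A needs (1, 2, 0, 1) <= (5, 2, 2, 3) -> finishes; pool += (0, 0, 1, 0) = (5, 2, 3, 3)
  proc-H still needs (2, 3, 4, 1) but only (5, 2, 3, 3) is free — short on R0 and R3
  proc-C still needs (1, 1, 1, 4) but only (5, 2, 3, 3) is free — short on R2
  proc-F still needs (2, 1, 4, 1) but only (5, 2, 3, 3) is free — short on R3
  proc-G still needs (4, 3, 4, 1) but only (5, 2, 3, 3) is free — short on R0 and R3
Processes that can never finish: proc-H, proc-C, proc-F and proc-G.
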